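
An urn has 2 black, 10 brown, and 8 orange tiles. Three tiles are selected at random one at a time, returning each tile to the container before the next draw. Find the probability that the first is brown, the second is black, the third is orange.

1/50

Multiply the conditional probability of each draw in order, with replacement (the composition resets each draw).
P = (10/20) · (2/20) · (8/20) = 1/50 ≈ 0.0200.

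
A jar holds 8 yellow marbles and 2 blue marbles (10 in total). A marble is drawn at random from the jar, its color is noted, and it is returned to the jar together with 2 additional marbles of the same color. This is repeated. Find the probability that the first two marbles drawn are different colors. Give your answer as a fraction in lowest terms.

Either blue then yellow, or yellow then blue; after the first draw the total is 12.
P = (2/10)·(8/12) + (8/10)·(2/12) = 4/15 ≈ 0.2667.

4/15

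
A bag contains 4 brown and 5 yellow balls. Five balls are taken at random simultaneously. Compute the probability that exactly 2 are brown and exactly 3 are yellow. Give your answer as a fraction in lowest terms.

10/21

Unordered draws without replacement: count favorable combinations over C(9,5).
Favorable = C(4,2) · C(5,3) = 60; total = C(9,5) = 126.
P = 60/126 = 10/21 ≈ 0.4762.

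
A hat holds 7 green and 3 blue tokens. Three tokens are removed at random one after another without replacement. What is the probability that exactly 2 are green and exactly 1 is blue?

21/40

Unordered draws without replacement: count favorable combinations over C(10,3).
Favorable = C(7,2) · C(3,1) = 63; total = C(10,3) = 120.
P = 63/120 = 21/40 ≈ 0.5250.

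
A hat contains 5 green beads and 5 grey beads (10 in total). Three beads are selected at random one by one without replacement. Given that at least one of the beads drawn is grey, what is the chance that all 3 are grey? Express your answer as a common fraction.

P(all 3 grey) = C(5,3)/C(10,3) = 1/12; P(at least one grey) = 1 − C(5,3)/C(10,3) = 11/12.
Since 'all 3 grey' ⊆ 'at least one grey', P(all 3 | at least one) = 1/12 / 11/12 = 1/11 ≈ 0.0909.

1/11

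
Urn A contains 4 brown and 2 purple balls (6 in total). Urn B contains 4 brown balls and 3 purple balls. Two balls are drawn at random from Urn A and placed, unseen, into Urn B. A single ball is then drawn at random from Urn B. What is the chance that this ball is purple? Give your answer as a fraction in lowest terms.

11/27

Condition on how many of the transferred balls are purple (from Urn A: 2 purple of 6; then Urn B has 9 total).
  0 purple: C(2,0)C(4,2)/C(6,2) = 2/5; then P = 3/9
  1 purple: C(2,1)C(4,1)/C(6,2) = 8/15; then P = 4/9
  2 purple: C(2,2)C(4,0)/C(6,2) = 1/15; then P = 5/9
P(purple from Urn B) = 11/27 ≈ 0.4074.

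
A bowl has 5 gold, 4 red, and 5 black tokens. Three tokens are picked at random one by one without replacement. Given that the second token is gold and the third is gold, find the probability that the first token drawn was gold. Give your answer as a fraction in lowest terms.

P(first=gold and the second token is gold and the third is gold) = (5/14)·(4/13)·(3/12) = 5/182.
P(E) = Σ over first color = 5/182 + 10/273 + 25/546 = 10/91.
By Bayes, P(first=gold | E) = 5/182 / 10/91 = 1/4 ≈ 0.2500.

1/4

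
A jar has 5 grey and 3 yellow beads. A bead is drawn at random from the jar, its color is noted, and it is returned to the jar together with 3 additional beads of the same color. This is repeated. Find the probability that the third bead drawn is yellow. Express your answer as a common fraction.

3/8

Sum over the four possibilities for the first two draws (yellow/not-yellow each), tracking how the yellow count and total change by +3 per draw.
P(third is yellow) = 3/8 ≈ 0.3750. (In a Pólya urn every draw has the same marginal probability 3/8.)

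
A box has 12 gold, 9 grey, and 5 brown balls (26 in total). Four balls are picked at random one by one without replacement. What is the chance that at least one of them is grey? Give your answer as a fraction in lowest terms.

1257/1495

Use the complement: P(at least one grey) = 1 − P(no grey).
P(none) = C(17,4)/C(26,4) = 2380/14950.
So P = 1 − 2380/14950 = 1257/1495 ≈ 0.8408.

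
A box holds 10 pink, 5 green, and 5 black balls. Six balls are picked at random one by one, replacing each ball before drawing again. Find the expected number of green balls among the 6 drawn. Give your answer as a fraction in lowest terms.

By linearity of expectation, E[X] = Σ P(draw i is green); each independent draw has P(green) = 5/20.
E[X] = 6 · 5/20 = 3/2 ≈ 1.5000.

3/2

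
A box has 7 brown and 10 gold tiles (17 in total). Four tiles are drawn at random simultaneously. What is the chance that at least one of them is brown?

31/34

Use the complement: P(at least one brown) = 1 − P(no brown).
P(none) = C(10,4)/C(17,4) = 210/2380.
So P = 1 − 210/2380 = 31/34 ≈ 0.9118.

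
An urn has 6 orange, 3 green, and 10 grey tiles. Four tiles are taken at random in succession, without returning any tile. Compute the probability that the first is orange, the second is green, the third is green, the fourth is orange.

5/2584

Multiply the conditional probability of each draw in order, without replacement, so each draw removes one from its color and from the total.
P = (6/19) · (3/18) · (2/17) · (5/16) = 5/2584 ≈ 0.0019.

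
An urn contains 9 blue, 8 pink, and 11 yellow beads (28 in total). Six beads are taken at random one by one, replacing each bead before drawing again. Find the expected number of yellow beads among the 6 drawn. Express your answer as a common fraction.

33/14

By linearity of expectation, E[X] = Σ P(draw i is yellow); each independent draw has P(yellow) = 11/28.
E[X] = 6 · 11/28 = 33/14 ≈ 2.3571.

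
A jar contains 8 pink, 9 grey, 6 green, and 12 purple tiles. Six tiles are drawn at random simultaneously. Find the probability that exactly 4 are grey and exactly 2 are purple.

Unordered draws without replacement: count favorable combinations over C(35,6).
Favorable = C(8,0) · C(9,4) · C(6,0) · C(12,2) = 8316; total = C(35,6) = 1623160.
P = 8316/1623160 = 27/5270 ≈ 0.0051.

27/5270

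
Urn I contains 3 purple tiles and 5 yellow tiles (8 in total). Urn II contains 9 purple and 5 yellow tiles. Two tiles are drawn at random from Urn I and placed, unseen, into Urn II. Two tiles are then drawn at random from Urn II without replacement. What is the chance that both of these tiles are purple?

5/14

Condition on how many of the transferred tiles are purple (from Urn I: 3 purple of 8; then Urn II has 16 total).
  0 purple: C(3,0)C(5,2)/C(8,2) = 5/14; then P = C(9,2)/C(16,2) = 3/10
  1 purple: C(3,1)C(5,1)/C(8,2) = 15/28; then P = C(10,2)/C(16,2) = 3/8
  2 purple: C(3,2)C(5,0)/C(8,2) = 3/28; then P = C(11,2)/C(16,2) = 11/24
P(both purple) = 5/14 ≈ 0.3571.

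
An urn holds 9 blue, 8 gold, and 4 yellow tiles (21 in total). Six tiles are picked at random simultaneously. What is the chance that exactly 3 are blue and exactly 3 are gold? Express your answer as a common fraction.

28/323

Unordered draws without replacement: count favorable combinations over C(21,6).
Favorable = C(9,3) · C(8,3) · C(4,0) = 4704; total = C(21,6) = 54264.
P = 4704/54264 = 28/323 ≈ 0.0867.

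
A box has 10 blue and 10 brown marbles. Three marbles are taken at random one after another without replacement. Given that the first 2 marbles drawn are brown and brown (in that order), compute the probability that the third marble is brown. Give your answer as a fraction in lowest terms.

4/9

After removing 2 brown, the box has 8 brown out of 18 remaining.
P(third is brown | given) = 8/18 = 4/9 ≈ 0.4444.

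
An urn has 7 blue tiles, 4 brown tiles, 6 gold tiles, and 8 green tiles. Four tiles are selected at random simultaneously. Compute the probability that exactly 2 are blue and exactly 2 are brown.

Unordered draws without replacement: count favorable combinations over C(25,4).
Favorable = C(7,2) · C(4,2) · C(6,0) · C(8,0) = 126; total = C(25,4) = 12650.
P = 126/12650 = 63/6325 ≈ 0.0100.

63/6325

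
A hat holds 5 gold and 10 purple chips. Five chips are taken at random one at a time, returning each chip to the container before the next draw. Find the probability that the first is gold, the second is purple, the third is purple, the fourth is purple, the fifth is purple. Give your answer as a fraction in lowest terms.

Multiply the conditional probability of each draw in order, with replacement (the composition resets each draw).
P = (5/15) · (10/15) · (10/15) · (10/15) · (10/15) = 16/243 ≈ 0.0658.

16/243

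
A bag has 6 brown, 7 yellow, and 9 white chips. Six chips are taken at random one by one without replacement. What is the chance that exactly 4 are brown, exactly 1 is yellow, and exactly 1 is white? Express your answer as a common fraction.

45/3553

Unordered draws without replacement: count favorable combinations over C(22,6).
Favorable = C(6,4) · C(7,1) · C(9,1) = 945; total = C(22,6) = 74613.
P = 945/74613 = 45/3553 ≈ 0.0127.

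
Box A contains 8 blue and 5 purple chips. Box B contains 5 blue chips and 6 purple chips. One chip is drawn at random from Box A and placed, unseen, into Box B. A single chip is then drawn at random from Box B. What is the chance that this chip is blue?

Condition on how many of the transferred chips are blue (from Box A: 8 blue of 13; then Box B has 12 total).
  0 blue: C(8,0)C(5,1)/C(13,1) = 5/13; then P = 5/12
  1 blue: C(8,1)C(5,0)/C(13,1) = 8/13; then P = 6/12
P(blue from Box B) = 73/156 ≈ 0.4679.

73/156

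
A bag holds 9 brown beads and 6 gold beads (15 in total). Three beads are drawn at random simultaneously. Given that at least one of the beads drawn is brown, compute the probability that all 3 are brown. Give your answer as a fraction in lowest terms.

P(all 3 brown) = C(9,3)/C(15,3) = 12/65; P(at least one brown) = 1 − C(6,3)/C(15,3) = 87/91.
Since 'all 3 brown' ⊆ 'at least one brown', P(all 3 | at least one) = 12/65 / 87/91 = 28/145 ≈ 0.1931.

28/145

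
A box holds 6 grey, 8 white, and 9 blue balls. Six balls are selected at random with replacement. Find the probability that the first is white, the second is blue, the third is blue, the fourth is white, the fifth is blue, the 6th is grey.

279936/148035889

Multiply the conditional probability of each draw in order, with replacement (the composition resets each draw).
P = (8/23) · (9/23) · (9/23) · (8/23) · (9/23) · (6/23) = 279936/148035889 ≈ 0.0019.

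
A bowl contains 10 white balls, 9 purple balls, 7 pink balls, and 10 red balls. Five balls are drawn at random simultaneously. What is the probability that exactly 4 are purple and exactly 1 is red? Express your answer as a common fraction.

5/1496

Unordered draws without replacement: count favorable combinations over C(36,5).
Favorable = C(10,0) · C(9,4) · C(7,0) · C(10,1) = 1260; total = C(36,5) = 376992.
P = 1260/376992 = 5/1496 ≈ 0.0033.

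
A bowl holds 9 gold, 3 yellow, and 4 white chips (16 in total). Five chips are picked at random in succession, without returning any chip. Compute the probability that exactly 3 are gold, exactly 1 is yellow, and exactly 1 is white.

3/13

Unordered draws without replacement: count favorable combinations over C(16,5).
Favorable = C(9,3) · C(3,1) · C(4,1) = 1008; total = C(16,5) = 4368.
P = 1008/4368 = 3/13 ≈ 0.2308.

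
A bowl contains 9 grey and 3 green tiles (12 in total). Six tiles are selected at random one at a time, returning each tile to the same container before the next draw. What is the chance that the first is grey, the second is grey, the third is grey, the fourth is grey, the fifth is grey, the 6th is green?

243/4096

Multiply the conditional probability of each draw in order, with replacement (the composition resets each draw).
P = (9/12) · (9/12) · (9/12) · (9/12) · (9/12) · (3/12) = 243/4096 ≈ 0.0593.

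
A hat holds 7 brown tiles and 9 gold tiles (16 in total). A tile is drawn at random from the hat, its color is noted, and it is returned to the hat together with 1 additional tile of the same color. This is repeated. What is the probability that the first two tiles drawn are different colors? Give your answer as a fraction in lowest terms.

63/136

Either brown then gold, or gold then brown; after the first draw the total is 17.
P = (7/16)·(9/17) + (9/16)·(7/17) = 63/136 ≈ 0.4632.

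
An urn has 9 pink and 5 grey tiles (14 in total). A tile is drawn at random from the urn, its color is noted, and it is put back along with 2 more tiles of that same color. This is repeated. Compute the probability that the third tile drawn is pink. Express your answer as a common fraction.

Sum over the four possibilities for the first two draws (pink/not-pink each), tracking how the pink count and total change by +2 per draw.
P(third is pink) = 9/14 ≈ 0.6429. (In a Pólya urn every draw has the same marginal probability 9/14.)

9/14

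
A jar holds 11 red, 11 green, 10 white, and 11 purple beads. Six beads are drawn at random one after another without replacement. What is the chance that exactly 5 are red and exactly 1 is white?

Unordered draws without replacement: count favorable combinations over C(43,6).
Favorable = C(11,5) · C(11,0) · C(10,1) · C(11,0) = 4620; total = C(43,6) = 6096454.
P = 4620/6096454 = 330/435461 ≈ 0.0008.

330/435461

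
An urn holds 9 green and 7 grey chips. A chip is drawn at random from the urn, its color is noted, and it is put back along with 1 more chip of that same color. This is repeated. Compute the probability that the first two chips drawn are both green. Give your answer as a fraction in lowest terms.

After a green draw the urn holds 10 green out of 17.
P = (9/16)·(10/17) = 45/136 ≈ 0.3309.

45/136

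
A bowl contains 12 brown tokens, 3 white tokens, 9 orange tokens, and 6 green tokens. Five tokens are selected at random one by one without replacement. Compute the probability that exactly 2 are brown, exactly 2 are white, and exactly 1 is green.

Unordered draws without replacement: count favorable combinations over C(30,5).
Favorable = C(12,2) · C(3,2) · C(9,0) · C(6,1) = 1188; total = C(30,5) = 142506.
P = 1188/142506 = 22/2639 ≈ 0.0083.

22/2639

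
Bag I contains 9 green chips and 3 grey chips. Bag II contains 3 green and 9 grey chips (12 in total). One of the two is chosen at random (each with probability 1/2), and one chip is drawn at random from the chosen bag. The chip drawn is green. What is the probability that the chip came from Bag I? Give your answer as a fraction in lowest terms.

P(green | Bag I) = 3/4; P(green | Bag II) = 1/4.
P(green) = 1/2·3/4 + 1/2·1/4 = 1/2.
By Bayes' rule, P(Bag I | green) = 3/8 / 1/2 = 3/4 ≈ 0.7500.

3/4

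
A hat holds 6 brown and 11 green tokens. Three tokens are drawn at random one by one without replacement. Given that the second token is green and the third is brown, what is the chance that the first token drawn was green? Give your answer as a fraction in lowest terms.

P(first=green and the second token is green and the third is brown) = (11/17)·(10/16)·(6/15) = 11/68.
P(E) = Σ over first color = 11/136 + 11/68 = 33/136.
By Bayes, P(first=green | E) = 11/68 / 33/136 = 2/3 ≈ 0.6667.

2/3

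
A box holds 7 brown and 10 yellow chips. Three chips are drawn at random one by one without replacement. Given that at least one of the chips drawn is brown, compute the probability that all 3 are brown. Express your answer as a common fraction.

1/16

P(all 3 brown) = C(7,3)/C(17,3) = 7/136; P(at least one brown) = 1 − C(10,3)/C(17,3) = 14/17.
Since 'all 3 brown' ⊆ 'at least one brown', P(all 3 | at least one) = 7/136 / 14/17 = 1/16 ≈ 0.0625.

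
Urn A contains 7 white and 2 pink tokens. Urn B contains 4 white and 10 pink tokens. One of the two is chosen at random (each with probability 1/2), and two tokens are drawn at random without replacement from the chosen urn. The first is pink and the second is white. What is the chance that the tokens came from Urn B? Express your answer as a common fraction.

720/1357

P(E | Urn A) = 7/36; P(E | Urn B) = 20/91.
P(E) = 1/2·7/36 + 1/2·20/91 = 1357/6552.
By Bayes' rule, P(Urn B | E) = 10/91 / 1357/6552 = 720/1357 ≈ 0.5306.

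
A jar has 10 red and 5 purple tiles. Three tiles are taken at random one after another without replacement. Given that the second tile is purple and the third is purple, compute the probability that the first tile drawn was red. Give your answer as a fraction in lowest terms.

10/13

P(first=red and the second tile is purple and the third is purple) = (10/15)·(5/14)·(4/13) = 20/273.
P(E) = Σ over first color = 20/273 + 2/91 = 2/21.
By Bayes, P(first=red | E) = 20/273 / 2/21 = 10/13 ≈ 0.7692.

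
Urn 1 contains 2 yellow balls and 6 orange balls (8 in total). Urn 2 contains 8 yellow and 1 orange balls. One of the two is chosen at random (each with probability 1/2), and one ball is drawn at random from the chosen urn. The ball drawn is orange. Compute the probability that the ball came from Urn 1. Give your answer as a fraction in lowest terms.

27/31

P(orange | Urn 1) = 3/4; P(orange | Urn 2) = 1/9.
P(orange) = 1/2·3/4 + 1/2·1/9 = 31/72.
By Bayes' rule, P(Urn 1 | orange) = 3/8 / 31/72 = 27/31 ≈ 0.8710.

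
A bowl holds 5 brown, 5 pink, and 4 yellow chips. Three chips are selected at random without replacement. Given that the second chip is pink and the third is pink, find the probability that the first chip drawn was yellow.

1/3

P(first=yellow and the second chip is pink and the third is pink) = (4/14)·(5/13)·(4/12) = 10/273.
P(E) = Σ over first color = 25/546 + 5/182 + 10/273 = 10/91.
By Bayes, P(first=yellow | E) = 10/273 / 10/91 = 1/3 ≈ 0.3333.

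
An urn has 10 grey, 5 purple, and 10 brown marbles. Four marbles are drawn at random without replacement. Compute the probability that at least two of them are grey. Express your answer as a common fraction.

Sum the hypergeometric tail for j = 2,…,4 grey marbles.
Favorable = C(10,2)·C(15,2) + C(10,3)·C(15,1) + C(10,4)·C(15,0) = 6735; total = C(25,4) = 12650.
P = 6735/12650 = 1347/2530 ≈ 0.5324.

1347/2530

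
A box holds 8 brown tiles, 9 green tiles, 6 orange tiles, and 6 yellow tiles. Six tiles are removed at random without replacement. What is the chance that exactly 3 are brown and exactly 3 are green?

Unordered draws without replacement: count favorable combinations over C(29,6).
Favorable = C(8,3) · C(9,3) · C(6,0) · C(6,0) = 4704; total = C(29,6) = 475020.
P = 4704/475020 = 56/5655 ≈ 0.0099.

56/5655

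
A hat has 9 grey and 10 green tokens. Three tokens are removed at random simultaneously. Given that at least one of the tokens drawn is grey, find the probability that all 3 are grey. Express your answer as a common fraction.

P(all 3 grey) = C(9,3)/C(19,3) = 28/323; P(at least one grey) = 1 − C(10,3)/C(19,3) = 283/323.
Since 'all 3 grey' ⊆ 'at least one grey', P(all 3 | at least one) = 28/323 / 283/323 = 28/283 ≈ 0.0989.

28/283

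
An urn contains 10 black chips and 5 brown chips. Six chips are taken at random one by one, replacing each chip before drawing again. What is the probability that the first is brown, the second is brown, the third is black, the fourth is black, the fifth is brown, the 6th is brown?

4/729

Multiply the conditional probability of each draw in order, with replacement (the composition resets each draw).
P = (5/15) · (5/15) · (10/15) · (10/15) · (5/15) · (5/15) = 4/729 ≈ 0.0055.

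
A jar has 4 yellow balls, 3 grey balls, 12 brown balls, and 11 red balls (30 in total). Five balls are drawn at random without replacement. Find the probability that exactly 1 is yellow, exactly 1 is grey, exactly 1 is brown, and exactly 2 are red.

Unordered draws without replacement: count favorable combinations over C(30,5).
Favorable = C(4,1) · C(3,1) · C(12,1) · C(11,2) = 7920; total = C(30,5) = 142506.
P = 7920/142506 = 440/7917 ≈ 0.0556.

440/7917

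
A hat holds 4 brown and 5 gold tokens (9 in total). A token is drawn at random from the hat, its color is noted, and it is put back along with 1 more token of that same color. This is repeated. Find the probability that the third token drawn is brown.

4/9

Sum over the four possibilities for the first two draws (brown/not-brown each), tracking how the brown count and total change by +1 per draw.
P(third is brown) = 4/9 ≈ 0.4444. (In a Pólya urn every draw has the same marginal probability 4/9.)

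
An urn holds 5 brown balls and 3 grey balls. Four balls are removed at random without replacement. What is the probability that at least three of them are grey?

Sum the hypergeometric tail for j = 3,…,3 grey balls.
Favorable = C(3,3)·C(5,1) = 5; total = C(8,4) = 70.
P = 5/70 = 1/14 ≈ 0.0714.

1/14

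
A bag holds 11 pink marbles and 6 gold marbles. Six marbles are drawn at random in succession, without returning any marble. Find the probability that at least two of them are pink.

Sum the hypergeometric tail for j = 2,…,6 pink marbles.
Favorable = C(11,2)·C(6,4) + C(11,3)·C(6,3) + C(11,4)·C(6,2) + C(11,5)·C(6,1) + C(11,6)·C(6,0) = 12309; total = C(17,6) = 12376.
P = 12309/12376 = 12309/12376 ≈ 0.9946.

12309/12376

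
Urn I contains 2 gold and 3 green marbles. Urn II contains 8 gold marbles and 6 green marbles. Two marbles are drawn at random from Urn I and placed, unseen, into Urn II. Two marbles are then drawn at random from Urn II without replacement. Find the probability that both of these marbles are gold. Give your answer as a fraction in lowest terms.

23/80

Condition on how many of the transferred marbles are gold (from Urn I: 2 gold of 5; then Urn II has 16 total).
  0 gold: C(2,0)C(3,2)/C(5,2) = 3/10; then P = C(8,2)/C(16,2) = 7/30
  1 gold: C(2,1)C(3,1)/C(5,2) = 3/5; then P = C(9,2)/C(16,2) = 3/10
  2 gold: C(2,2)C(3,0)/C(5,2) = 1/10; then P = C(10,2)/C(16,2) = 3/8
P(both gold) = 23/80 ≈ 0.2875.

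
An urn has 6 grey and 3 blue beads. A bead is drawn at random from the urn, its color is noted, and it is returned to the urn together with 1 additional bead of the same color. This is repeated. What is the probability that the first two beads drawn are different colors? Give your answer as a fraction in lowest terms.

2/5

Either blue then grey, or grey then blue; after the first draw the total is 10.
P = (3/9)·(6/10) + (6/9)·(3/10) = 2/5 ≈ 0.4000.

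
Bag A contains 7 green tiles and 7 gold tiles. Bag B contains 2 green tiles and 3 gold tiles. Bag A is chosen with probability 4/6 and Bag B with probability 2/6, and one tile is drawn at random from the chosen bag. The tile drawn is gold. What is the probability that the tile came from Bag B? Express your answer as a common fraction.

P(gold | Bag A) = 1/2; P(gold | Bag B) = 3/5.
P(gold) = 2/3·1/2 + 1/3·3/5 = 8/15.
By Bayes' rule, P(Bag B | gold) = 1/5 / 8/15 = 3/8 ≈ 0.3750.

3/8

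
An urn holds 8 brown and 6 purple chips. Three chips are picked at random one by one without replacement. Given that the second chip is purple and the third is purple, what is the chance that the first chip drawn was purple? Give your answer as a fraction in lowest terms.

1/3

P(first=purple and the second chip is purple and the third is purple) = (6/14)·(5/13)·(4/12) = 5/91.
P(E) = Σ over first color = 10/91 + 5/91 = 15/91.
By Bayes, P(first=purple | E) = 5/91 / 15/91 = 1/3 ≈ 0.3333.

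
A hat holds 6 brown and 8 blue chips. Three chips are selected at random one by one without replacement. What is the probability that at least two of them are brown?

5/13

Sum the hypergeometric tail for j = 2,…,3 brown chips.
Favorable = C(6,2)·C(8,1) + C(6,3)·C(8,0) = 140; total = C(14,3) = 364.
P = 140/364 = 5/13 ≈ 0.3846.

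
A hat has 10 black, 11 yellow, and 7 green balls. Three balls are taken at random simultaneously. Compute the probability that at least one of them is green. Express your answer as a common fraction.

Use the complement: P(at least one green) = 1 − P(no green).
P(none) = C(21,3)/C(28,3) = 1330/3276.
So P = 1 − 1330/3276 = 139/234 ≈ 0.5940.

139/234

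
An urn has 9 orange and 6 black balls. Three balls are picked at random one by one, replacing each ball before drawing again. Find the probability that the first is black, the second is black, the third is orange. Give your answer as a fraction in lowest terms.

12/125

Multiply the conditional probability of each draw in order, with replacement (the composition resets each draw).
P = (6/15) · (6/15) · (9/15) = 12/125 ≈ 0.0960.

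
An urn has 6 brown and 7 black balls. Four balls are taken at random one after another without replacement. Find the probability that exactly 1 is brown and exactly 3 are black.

Unordered draws without replacement: count favorable combinations over C(13,4).
Favorable = C(6,1) · C(7,3) = 210; total = C(13,4) = 715.
P = 210/715 = 42/143 ≈ 0.2937.

42/143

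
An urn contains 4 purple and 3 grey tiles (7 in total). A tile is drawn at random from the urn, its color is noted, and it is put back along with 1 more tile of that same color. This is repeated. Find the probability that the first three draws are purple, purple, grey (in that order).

Track the composition after each reinforcement of +1.
P = (4/7) · (5/8) · (3/9) = 5/42 ≈ 0.1190.

5/42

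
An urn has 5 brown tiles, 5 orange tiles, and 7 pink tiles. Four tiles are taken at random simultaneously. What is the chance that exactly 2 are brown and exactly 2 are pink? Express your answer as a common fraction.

3/34

Unordered draws without replacement: count favorable combinations over C(17,4).
Favorable = C(5,2) · C(5,0) · C(7,2) = 210; total = C(17,4) = 2380.
P = 210/2380 = 3/34 ≈ 0.0882.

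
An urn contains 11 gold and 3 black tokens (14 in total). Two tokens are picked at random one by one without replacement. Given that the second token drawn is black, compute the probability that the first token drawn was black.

P(first=black and the second token drawn is black) = (3/14)·(2/13) = 3/91.
P(the second token drawn is black) = Σ over first color = 33/182 + 3/91 = 3/14.
By Bayes, P(first=black | the second token drawn is black) = 3/91 / 3/14 = 2/13 ≈ 0.1538.

2/13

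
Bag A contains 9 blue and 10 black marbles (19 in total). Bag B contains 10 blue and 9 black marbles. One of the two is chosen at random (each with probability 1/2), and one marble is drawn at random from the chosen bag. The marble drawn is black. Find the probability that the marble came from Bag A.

10/19

P(black | Bag A) = 10/19; P(black | Bag B) = 9/19.
P(black) = 1/2·10/19 + 1/2·9/19 = 1/2.
By Bayes' rule, P(Bag A | black) = 5/19 / 1/2 = 10/19 ≈ 0.5263.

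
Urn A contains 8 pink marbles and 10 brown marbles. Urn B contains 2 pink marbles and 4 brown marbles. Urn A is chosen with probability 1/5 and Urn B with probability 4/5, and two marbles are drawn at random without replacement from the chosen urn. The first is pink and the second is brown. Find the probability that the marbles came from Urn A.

25/127

P(E | Urn A) = 40/153; P(E | Urn B) = 4/15.
P(E) = 1/5·40/153 + 4/5·4/15 = 1016/3825.
By Bayes' rule, P(Urn A | E) = 8/153 / 1016/3825 = 25/127 ≈ 0.1969.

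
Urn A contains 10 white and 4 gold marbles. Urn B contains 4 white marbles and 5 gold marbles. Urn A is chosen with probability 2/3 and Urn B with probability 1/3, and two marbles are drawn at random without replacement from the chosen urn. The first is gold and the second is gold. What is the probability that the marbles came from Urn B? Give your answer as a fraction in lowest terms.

455/671

P(E | Urn A) = 6/91; P(E | Urn B) = 5/18.
P(E) = 2/3·6/91 + 1/3·5/18 = 671/4914.
By Bayes' rule, P(Urn B | E) = 5/54 / 671/4914 = 455/671 ≈ 0.6781.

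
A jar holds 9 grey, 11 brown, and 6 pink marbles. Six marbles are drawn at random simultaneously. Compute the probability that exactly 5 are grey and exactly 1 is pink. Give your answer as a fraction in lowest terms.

Unordered draws without replacement: count favorable combinations over C(26,6).
Favorable = C(9,5) · C(11,0) · C(6,1) = 756; total = C(26,6) = 230230.
P = 756/230230 = 54/16445 ≈ 0.0033.

54/16445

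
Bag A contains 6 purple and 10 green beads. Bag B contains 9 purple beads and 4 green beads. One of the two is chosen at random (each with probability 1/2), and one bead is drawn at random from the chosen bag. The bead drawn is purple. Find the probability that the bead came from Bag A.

P(purple | Bag A) = 3/8; P(purple | Bag B) = 9/13.
P(purple) = 1/2·3/8 + 1/2·9/13 = 111/208.
By Bayes' rule, P(Bag A | purple) = 3/16 / 111/208 = 13/37 ≈ 0.3514.

13/37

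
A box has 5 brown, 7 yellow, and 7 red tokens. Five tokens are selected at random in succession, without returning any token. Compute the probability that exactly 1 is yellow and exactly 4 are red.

245/11628

Unordered draws without replacement: count favorable combinations over C(19,5).
Favorable = C(5,0) · C(7,1) · C(7,4) = 245; total = C(19,5) = 11628.
P = 245/11628 = 245/11628 ≈ 0.0211.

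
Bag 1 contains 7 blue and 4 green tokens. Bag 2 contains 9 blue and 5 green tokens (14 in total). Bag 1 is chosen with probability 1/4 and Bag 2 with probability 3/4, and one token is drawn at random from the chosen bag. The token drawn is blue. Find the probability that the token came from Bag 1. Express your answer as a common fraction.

98/395

P(blue | Bag 1) = 7/11; P(blue | Bag 2) = 9/14.
P(blue) = 1/4·7/11 + 3/4·9/14 = 395/616.
By Bayes' rule, P(Bag 1 | blue) = 7/44 / 395/616 = 98/395 ≈ 0.2481.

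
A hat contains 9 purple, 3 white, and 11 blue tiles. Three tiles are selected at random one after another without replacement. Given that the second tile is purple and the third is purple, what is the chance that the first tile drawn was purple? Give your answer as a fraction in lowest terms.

1/3

P(first=purple and the second tile is purple and the third is purple) = (9/23)·(8/22)·(7/21) = 12/253.
P(E) = Σ over first color = 12/253 + 36/1771 + 12/161 = 36/253.
By Bayes, P(first=purple | E) = 12/253 / 36/253 = 1/3 ≈ 0.3333.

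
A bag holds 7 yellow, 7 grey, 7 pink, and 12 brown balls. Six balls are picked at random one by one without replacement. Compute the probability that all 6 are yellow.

1/158224

Unordered draws without replacement: count favorable combinations over C(33,6).
Favorable = C(7,6) · C(7,0) · C(7,0) · C(12,0) = 7; total = C(33,6) = 1107568.
P = 7/1107568 = 1/158224 ≈ 0.0000.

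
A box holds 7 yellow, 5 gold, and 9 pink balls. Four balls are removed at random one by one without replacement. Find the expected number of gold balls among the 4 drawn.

By linearity of expectation, E[X] = Σ P(draw i is gold); by symmetry each draw (even without replacement) has P(gold) = 5/21.
E[X] = 4 · 5/21 = 20/21 ≈ 0.9524.

20/21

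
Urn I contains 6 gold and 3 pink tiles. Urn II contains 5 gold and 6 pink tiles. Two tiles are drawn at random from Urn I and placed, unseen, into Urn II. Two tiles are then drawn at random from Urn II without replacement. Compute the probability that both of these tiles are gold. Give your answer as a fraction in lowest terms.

Condition on how many of the transferred tiles are gold (from Urn I: 6 gold of 9; then Urn II has 13 total).
  0 gold: C(6,0)C(3,2)/C(9,2) = 1/12; then P = C(5,2)/C(13,2) = 5/39
  1 gold: C(6,1)C(3,1)/C(9,2) = 1/2; then P = C(6,2)/C(13,2) = 5/26
  2 gold: C(6,2)C(3,0)/C(9,2) = 5/12; then P = C(7,2)/C(13,2) = 7/26
P(both gold) = 205/936 ≈ 0.2190.

205/936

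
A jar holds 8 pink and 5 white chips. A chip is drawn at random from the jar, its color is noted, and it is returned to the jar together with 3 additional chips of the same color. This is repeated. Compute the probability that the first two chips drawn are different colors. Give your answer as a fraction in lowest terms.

5/13

Either pink then white, or white then pink; after the first draw the total is 16.
P = (8/13)·(5/16) + (5/13)·(8/16) = 5/13 ≈ 0.3846.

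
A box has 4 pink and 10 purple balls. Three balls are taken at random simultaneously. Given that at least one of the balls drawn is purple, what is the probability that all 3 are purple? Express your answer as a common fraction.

P(all 3 purple) = C(10,3)/C(14,3) = 30/91; P(at least one purple) = 1 − C(4,3)/C(14,3) = 90/91.
Since 'all 3 purple' ⊆ 'at least one purple', P(all 3 | at least one) = 30/91 / 90/91 = 1/3 ≈ 0.3333.

1/3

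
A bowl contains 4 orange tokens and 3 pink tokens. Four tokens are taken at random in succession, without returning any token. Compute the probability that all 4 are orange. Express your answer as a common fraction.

Multiply the conditional probability of each draw in order, without replacement, so each draw removes one from its color and from the total.
P = (4/7) · (3/6) · (2/5) · (1/4) = 1/35 ≈ 0.0286.

1/35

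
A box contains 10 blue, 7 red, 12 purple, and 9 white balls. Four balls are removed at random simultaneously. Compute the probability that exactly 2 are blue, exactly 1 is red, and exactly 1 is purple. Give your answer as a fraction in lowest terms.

36/703

Unordered draws without replacement: count favorable combinations over C(38,4).
Favorable = C(10,2) · C(7,1) · C(12,1) · C(9,0) = 3780; total = C(38,4) = 73815.
P = 3780/73815 = 36/703 ≈ 0.0512.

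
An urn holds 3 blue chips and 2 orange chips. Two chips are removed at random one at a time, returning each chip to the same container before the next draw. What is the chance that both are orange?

Multiply the conditional probability of each draw in order, with replacement (the composition resets each draw).
P = (2/5) · (2/5) = 4/25 ≈ 0.1600.

4/25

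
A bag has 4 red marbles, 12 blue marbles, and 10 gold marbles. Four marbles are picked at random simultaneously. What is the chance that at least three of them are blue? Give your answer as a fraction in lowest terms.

Sum the hypergeometric tail for j = 3,…,4 blue marbles.
Favorable = C(12,3)·C(14,1) + C(12,4)·C(14,0) = 3575; total = C(26,4) = 14950.
P = 3575/14950 = 11/46 ≈ 0.2391.

11/46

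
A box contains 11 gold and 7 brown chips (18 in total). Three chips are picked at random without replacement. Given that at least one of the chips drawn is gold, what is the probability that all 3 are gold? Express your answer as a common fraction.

15/71

P(all 3 gold) = C(11,3)/C(18,3) = 55/272; P(at least one gold) = 1 − C(7,3)/C(18,3) = 781/816.
Since 'all 3 gold' ⊆ 'at least one gold', P(all 3 | at least one) = 55/272 / 781/816 = 15/71 ≈ 0.2113.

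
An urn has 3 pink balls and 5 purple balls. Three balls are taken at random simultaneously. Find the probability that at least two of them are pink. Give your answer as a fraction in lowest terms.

2/7

Sum the hypergeometric tail for j = 2,…,3 pink balls.
Favorable = C(3,2)·C(5,1) + C(3,3)·C(5,0) = 16; total = C(8,3) = 56.
P = 16/56 = 2/7 ≈ 0.2857.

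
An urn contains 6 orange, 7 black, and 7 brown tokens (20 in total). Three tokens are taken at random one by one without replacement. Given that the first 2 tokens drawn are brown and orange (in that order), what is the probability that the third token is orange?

After removing 1 orange, 1 brown, the urn has 5 orange out of 18 remaining.
P(third is orange | given) = 5/18 ≈ 0.2778.

5/18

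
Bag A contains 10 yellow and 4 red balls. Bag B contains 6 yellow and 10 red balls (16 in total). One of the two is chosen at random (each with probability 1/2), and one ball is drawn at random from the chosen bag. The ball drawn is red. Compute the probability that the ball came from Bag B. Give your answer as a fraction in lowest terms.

P(red | Bag A) = 2/7; P(red | Bag B) = 5/8.
P(red) = 1/2·2/7 + 1/2·5/8 = 51/112.
By Bayes' rule, P(Bag B | red) = 5/16 / 51/112 = 35/51 ≈ 0.6863.

35/51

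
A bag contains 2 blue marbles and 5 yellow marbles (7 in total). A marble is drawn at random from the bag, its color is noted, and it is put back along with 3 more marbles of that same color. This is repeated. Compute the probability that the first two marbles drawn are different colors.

2/7

Either yellow then blue, or blue then yellow; after the first draw the total is 10.
P = (5/7)·(2/10) + (2/7)·(5/10) = 2/7 ≈ 0.2857.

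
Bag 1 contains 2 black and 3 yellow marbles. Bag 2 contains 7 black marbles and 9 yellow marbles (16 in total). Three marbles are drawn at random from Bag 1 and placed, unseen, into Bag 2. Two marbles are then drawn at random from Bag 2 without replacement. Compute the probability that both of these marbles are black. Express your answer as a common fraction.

Condition on how many of the transferred marbles are black (from Bag 1: 2 black of 5; then Bag 2 has 19 total).
  0 black: C(2,0)C(3,3)/C(5,3) = 1/10; then P = C(7,2)/C(19,2) = 7/57
  1 black: C(2,1)C(3,2)/C(5,3) = 3/5; then P = C(8,2)/C(19,2) = 28/171
  2 black: C(2,2)C(3,1)/C(5,3) = 3/10; then P = C(9,2)/C(19,2) = 4/19
P(both black) = 33/190 ≈ 0.1737.

33/190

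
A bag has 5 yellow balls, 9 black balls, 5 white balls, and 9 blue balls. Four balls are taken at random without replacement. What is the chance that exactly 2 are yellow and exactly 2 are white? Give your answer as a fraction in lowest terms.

4/819

Unordered draws without replacement: count favorable combinations over C(28,4).
Favorable = C(5,2) · C(9,0) · C(5,2) · C(9,0) = 100; total = C(28,4) = 20475.
P = 100/20475 = 4/819 ≈ 0.0049.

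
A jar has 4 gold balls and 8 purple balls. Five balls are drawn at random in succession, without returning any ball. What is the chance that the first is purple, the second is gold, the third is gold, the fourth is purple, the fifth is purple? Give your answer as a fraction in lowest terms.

Multiply the conditional probability of each draw in order, without replacement, so each draw removes one from its color and from the total.
P = (8/12) · (4/11) · (3/10) · (7/9) · (6/8) = 7/165 ≈ 0.0424.

7/165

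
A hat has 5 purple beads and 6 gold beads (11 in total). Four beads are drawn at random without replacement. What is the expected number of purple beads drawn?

20/11

By linearity of expectation, E[X] = Σ P(draw i is purple); by symmetry each draw (even without replacement) has P(purple) = 5/11.
E[X] = 4 · 5/11 = 20/11 ≈ 1.8182.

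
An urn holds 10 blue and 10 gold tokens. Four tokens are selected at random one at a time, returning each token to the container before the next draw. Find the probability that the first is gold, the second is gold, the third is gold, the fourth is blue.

Multiply the conditional probability of each draw in order, with replacement (the composition resets each draw).
P = (10/20) · (10/20) · (10/20) · (10/20) = 1/16 ≈ 0.0625.

1/16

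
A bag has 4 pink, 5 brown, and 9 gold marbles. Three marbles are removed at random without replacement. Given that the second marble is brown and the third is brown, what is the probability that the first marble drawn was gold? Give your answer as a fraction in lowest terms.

9/16

P(first=gold and the second marble is brown and the third is brown) = (9/18)·(5/17)·(4/16) = 5/136.
P(E) = Σ over first color = 5/306 + 5/408 + 5/136 = 10/153.
By Bayes, P(first=gold | E) = 5/136 / 10/153 = 9/16 ≈ 0.5625.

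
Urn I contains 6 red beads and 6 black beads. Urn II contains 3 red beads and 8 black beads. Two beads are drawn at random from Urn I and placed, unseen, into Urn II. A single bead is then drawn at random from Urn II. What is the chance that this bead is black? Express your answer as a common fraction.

9/13

Condition on how many of the transferred beads are black (from Urn I: 6 black of 12; then Urn II has 13 total).
  0 black: C(6,0)C(6,2)/C(12,2) = 5/22; then P = 8/13
  1 black: C(6,1)C(6,1)/C(12,2) = 6/11; then P = 9/13
  2 black: C(6,2)C(6,0)/C(12,2) = 5/22; then P = 10/13
P(black from Urn II) = 9/13 ≈ 0.6923.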